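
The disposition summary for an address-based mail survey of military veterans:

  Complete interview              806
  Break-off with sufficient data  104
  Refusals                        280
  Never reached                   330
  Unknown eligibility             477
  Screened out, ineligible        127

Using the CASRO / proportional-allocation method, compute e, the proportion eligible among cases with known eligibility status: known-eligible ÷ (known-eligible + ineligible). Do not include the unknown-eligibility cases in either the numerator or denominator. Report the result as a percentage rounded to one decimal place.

92.3%

Determined eligible → 806 + 104 + 280 + 330 = 1520
e = 1520 / (1520 + 127) = 1520 / 1647 = 0.9229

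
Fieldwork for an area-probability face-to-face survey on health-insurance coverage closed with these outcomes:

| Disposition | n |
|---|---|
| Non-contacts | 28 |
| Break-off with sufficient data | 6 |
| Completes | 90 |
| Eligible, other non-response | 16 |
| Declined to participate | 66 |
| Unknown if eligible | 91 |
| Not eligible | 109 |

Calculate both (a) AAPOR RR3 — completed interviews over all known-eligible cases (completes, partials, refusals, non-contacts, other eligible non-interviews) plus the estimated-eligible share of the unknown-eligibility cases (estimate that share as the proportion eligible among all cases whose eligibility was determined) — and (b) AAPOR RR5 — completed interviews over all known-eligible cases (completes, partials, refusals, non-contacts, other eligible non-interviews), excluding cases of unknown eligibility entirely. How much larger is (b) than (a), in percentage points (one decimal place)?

Numerator: 90
Known eligible: 90 + 6 + 66 + 28 + 16 = 206
e = 206 / (206 + 109) = 206 / 315 = 0.6540
e × U: 0.6540 × 91 = 59.51
Base: 206 + 59.51 = 265.51
RR3 = 90 / 265.51 = 0.3390
Base: 90 + 6 + 66 + 28 + 16 = 206
RR5 = 90 / 206 = 0.4369
Difference = 43.69 − 33.90 = 9.79 percentage points

9.8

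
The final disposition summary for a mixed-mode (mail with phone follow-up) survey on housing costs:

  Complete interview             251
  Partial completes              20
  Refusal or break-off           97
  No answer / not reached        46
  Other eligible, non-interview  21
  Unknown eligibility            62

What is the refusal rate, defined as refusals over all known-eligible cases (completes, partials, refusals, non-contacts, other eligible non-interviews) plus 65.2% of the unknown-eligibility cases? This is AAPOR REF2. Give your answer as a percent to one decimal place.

20.4%

Top → 97
Eligible (known) → 251 + 20 + 97 + 46 + 21 = 435
Estimated eligible among unknowns → 0.6520 × 62 = 40.42
Denom → 435 + 40.42 = 475.42
REF2 = 97 / 475.42 = 0.2040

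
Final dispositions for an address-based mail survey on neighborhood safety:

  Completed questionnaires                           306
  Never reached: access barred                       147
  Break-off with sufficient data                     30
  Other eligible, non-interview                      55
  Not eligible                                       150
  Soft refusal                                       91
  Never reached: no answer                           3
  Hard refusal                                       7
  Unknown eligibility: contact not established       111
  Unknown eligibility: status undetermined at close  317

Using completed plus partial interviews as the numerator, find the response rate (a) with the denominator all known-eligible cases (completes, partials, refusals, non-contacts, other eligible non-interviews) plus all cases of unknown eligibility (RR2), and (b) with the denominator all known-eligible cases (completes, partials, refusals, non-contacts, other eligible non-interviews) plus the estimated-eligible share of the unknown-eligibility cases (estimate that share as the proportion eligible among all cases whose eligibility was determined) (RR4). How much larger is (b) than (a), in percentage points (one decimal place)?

Refused = 7 + 91 = 98
Never reached = 3 + 147 = 150
Unknown if eligible = 111 + 317 = 428
Num: 306 + 30 = 336
Denom: 306 + 30 + 98 + 150 + 55 + 428 = 1067
RR2 = 336 / 1067 = 0.3149
Known eligible: 306 + 30 + 98 + 150 + 55 = 639
e = 639 / (639 + 150) = 639 / 789 = 0.8099
Estimated eligible among unknowns: 0.8099 × 428 = 346.64
Denom: 639 + 346.64 = 985.64
RR4 = 336 / 985.64 = 0.3409
Difference = 34.09 − 31.49 = 2.60 percentage points

2.6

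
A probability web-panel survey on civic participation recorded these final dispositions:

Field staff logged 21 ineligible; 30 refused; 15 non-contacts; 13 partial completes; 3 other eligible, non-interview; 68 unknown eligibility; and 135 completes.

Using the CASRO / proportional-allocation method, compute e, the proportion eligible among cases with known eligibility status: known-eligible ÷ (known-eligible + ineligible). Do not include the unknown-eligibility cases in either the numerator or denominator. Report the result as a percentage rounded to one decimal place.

Eligible (known) = 135 + 13 + 30 + 15 + 3 = 196
e = 196 / (196 + 21) = 196 / 217 = 0.9032

90.3%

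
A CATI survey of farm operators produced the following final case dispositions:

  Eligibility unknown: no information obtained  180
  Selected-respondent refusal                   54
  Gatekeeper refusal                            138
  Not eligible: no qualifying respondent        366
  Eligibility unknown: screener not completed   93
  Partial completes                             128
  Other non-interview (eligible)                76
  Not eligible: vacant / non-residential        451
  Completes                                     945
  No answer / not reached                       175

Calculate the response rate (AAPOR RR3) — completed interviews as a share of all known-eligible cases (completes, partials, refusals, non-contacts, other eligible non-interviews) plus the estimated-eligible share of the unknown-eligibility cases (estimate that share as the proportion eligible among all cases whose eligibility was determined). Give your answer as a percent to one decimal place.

55.8%

Declined to participate = 138 + 54 = 192
Unknown if eligible = 93 + 180 = 273
Screened out, ineligible = 366 + 451 = 817
Numerator = 945
Known eligible = 945 + 128 + 192 + 175 + 76 = 1516
e = 1516 / (1516 + 817) = 1516 / 2333 = 0.6498
Eligible share of unknowns = 0.6498 × 273 = 177.40
Denominator = 1516 + 177.40 = 1693.40
RR3 = 945 / 1693.40 = 0.5580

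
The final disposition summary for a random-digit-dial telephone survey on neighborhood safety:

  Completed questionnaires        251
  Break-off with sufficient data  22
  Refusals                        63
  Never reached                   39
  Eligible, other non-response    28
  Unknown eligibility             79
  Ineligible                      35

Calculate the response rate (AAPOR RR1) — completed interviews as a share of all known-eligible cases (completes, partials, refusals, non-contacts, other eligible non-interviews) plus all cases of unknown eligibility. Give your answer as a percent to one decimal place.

52.1%

Num: 251
Base: 251 + 22 + 63 + 39 + 28 + 79 = 482
RR1 = 251 / 482 = 0.5207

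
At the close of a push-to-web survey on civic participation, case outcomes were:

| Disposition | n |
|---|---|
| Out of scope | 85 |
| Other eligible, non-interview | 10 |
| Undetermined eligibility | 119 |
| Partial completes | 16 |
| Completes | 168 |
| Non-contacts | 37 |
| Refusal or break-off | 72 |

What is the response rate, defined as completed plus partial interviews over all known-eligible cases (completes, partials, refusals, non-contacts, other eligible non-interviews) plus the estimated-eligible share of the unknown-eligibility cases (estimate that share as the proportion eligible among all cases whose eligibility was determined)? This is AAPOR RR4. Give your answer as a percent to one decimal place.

Num → 168 + 16 = 184
Eligible (known) → 168 + 16 + 72 + 37 + 10 = 303
e = 303 / (303 + 85) = 303 / 388 = 0.7809
e × U → 0.7809 × 119 = 92.93
Base → 303 + 92.93 = 395.93
RR4 = 184 / 395.93 = 0.4647

46.5%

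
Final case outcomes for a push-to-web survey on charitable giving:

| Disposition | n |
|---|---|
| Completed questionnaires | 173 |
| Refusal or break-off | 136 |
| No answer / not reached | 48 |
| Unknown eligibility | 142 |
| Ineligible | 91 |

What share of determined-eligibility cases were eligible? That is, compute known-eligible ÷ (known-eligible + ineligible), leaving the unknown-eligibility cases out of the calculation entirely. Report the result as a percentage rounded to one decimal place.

79.7%

Known eligible = 173 + 136 + 48 = 357
e = 357 / (357 + 91) = 357 / 448 = 0.7969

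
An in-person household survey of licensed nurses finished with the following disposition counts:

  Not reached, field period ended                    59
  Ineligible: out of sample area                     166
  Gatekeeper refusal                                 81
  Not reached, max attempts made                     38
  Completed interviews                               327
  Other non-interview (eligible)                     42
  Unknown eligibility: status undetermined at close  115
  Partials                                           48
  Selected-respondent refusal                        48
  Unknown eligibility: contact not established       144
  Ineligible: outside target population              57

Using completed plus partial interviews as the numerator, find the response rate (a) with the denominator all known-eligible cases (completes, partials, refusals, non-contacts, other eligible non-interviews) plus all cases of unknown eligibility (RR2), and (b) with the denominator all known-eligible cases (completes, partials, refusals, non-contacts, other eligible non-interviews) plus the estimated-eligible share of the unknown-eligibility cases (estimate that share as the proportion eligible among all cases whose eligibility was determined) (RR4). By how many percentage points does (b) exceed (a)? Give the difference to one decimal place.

Declined to participate = 81 + 48 = 129
Never reached = 59 + 38 = 97
Undetermined eligibility = 144 + 115 = 259
Screened out, ineligible = 57 + 166 = 223
Num = 327 + 48 = 375
Denom = 327 + 48 + 129 + 97 + 42 + 259 = 902
RR2 = 375 / 902 = 0.4157
Known eligible = 327 + 48 + 129 + 97 + 42 = 643
e = 643 / (643 + 223) = 643 / 866 = 0.7425
Estimated eligible among unknowns = 0.7425 × 259 = 192.31
Denom = 643 + 192.31 = 835.31
RR4 = 375 / 835.31 = 0.4489
Difference = 44.89 − 41.57 = 3.32 percentage points

3.3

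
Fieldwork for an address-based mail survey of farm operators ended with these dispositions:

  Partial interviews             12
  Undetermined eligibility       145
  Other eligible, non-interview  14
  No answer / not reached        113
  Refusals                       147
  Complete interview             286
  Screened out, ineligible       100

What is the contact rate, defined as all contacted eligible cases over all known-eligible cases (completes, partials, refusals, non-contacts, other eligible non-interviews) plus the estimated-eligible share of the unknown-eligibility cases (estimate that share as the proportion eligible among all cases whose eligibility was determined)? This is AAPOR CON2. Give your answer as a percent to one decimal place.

Top = 286 + 12 + 147 + 14 = 459
Determined eligible = 286 + 12 + 147 + 113 + 14 = 572
e = 572 / (572 + 100) = 572 / 672 = 0.8512
e × U = 0.8512 × 145 = 123.42
Base = 572 + 123.42 = 695.42
CON2 = 459 / 695.42 = 0.6600

66.0%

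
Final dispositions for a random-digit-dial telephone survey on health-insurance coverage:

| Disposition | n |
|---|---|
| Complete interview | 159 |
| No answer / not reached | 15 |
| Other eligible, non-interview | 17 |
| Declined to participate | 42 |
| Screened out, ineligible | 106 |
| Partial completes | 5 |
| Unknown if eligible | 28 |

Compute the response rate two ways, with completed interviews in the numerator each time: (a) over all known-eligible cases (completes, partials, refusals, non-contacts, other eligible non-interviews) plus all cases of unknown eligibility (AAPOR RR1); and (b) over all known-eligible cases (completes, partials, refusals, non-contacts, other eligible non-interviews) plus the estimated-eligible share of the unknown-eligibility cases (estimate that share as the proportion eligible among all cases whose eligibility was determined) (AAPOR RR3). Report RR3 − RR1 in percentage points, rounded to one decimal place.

2.0

Top: 159
Base: 159 + 5 + 42 + 15 + 17 + 28 = 266
RR1 = 159 / 266 = 0.5977
Eligible (known): 159 + 5 + 42 + 15 + 17 = 238
e = 238 / (238 + 106) = 238 / 344 = 0.6919
Eligible share of unknowns: 0.6919 × 28 = 19.37
Base: 238 + 19.37 = 257.37
RR3 = 159 / 257.37 = 0.6178
Difference = 61.78 − 59.77 = 2.01 percentage points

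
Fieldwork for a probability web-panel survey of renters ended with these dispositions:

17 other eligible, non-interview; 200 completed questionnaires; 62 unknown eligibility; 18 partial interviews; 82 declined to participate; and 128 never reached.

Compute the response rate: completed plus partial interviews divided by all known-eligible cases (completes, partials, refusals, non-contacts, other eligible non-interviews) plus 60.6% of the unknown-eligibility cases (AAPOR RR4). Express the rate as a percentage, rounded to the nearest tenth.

45.2%

Top: 200 + 18 = 218
Eligible (known): 200 + 18 + 82 + 128 + 17 = 445
Estimated eligible among unknowns: 0.6060 × 62 = 37.57
Base: 445 + 37.57 = 482.57
RR4 = 218 / 482.57 = 0.4517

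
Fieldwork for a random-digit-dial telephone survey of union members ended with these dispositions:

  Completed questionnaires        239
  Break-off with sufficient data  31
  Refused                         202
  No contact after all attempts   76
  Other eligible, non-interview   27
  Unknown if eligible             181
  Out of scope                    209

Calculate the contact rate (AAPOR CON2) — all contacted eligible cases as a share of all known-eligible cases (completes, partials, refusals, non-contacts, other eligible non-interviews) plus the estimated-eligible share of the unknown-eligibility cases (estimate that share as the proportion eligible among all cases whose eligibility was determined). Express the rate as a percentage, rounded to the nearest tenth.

Numerator: 239 + 31 + 202 + 27 = 499
Eligible (known): 239 + 31 + 202 + 76 + 27 = 575
e = 575 / (575 + 209) = 575 / 784 = 0.7334
e × U: 0.7334 × 181 = 132.75
Denom: 575 + 132.75 = 707.75
CON2 = 499 / 707.75 = 0.7051

70.5%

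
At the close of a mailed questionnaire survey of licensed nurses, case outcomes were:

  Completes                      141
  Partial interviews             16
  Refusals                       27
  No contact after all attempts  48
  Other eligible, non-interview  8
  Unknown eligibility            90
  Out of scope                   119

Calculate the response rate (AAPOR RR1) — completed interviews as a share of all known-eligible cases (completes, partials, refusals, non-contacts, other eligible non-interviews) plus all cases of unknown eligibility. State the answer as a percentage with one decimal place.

42.7%

Top = 141
Denominator = 141 + 16 + 27 + 48 + 8 + 90 = 330
RR1 = 141 / 330 = 0.4273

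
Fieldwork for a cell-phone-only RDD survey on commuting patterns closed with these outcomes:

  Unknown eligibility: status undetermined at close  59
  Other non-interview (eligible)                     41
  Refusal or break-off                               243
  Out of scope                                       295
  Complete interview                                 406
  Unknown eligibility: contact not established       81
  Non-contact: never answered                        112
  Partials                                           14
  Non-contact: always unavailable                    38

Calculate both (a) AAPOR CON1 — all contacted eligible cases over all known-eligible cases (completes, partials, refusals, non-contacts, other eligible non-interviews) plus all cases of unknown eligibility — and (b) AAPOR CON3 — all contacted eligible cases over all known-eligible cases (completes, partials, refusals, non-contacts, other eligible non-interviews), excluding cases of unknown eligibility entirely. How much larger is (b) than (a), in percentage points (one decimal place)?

11.6

Never reached = 112 + 38 = 150
Unknown eligibility = 81 + 59 = 140
Top: 406 + 14 + 243 + 41 = 704
Base: 406 + 14 + 243 + 150 + 41 + 140 = 994
CON1 = 704 / 994 = 0.7082
Base: 406 + 14 + 243 + 150 + 41 = 854
CON3 = 704 / 854 = 0.8244
Difference = 82.44 − 70.82 = 11.62 percentage points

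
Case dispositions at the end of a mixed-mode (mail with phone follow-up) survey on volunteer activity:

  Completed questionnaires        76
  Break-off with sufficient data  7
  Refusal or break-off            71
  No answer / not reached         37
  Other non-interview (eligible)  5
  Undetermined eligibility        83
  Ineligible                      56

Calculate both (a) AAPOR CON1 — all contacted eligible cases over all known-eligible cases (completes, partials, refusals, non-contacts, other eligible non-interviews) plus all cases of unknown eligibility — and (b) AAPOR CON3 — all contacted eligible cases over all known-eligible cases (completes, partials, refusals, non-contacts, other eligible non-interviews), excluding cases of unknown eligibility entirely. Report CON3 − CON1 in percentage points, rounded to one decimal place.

24.1

Num = 76 + 7 + 71 + 5 = 159
Denominator = 76 + 7 + 71 + 37 + 5 + 83 = 279
CON1 = 159 / 279 = 0.5699
Denominator = 76 + 7 + 71 + 37 + 5 = 196
CON3 = 159 / 196 = 0.8112
Difference = 81.12 − 56.99 = 24.13 percentage points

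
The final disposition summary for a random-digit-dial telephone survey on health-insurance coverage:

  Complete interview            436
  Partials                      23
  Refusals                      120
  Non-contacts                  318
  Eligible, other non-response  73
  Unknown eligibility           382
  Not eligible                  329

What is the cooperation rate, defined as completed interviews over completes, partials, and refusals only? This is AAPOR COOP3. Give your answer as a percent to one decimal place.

75.3%

Top: 436
Denominator: 436 + 23 + 120 = 579
COOP3 = 436 / 579 = 0.7530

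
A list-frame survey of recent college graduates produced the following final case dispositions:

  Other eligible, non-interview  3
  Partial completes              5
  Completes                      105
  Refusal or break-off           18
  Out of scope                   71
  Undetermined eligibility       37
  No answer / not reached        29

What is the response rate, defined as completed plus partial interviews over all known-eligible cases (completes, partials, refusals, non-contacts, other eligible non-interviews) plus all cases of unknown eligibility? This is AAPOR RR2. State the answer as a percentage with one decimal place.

Numerator = 105 + 5 = 110
Denom = 105 + 5 + 18 + 29 + 3 + 37 = 197
RR2 = 110 / 197 = 0.5584

55.8%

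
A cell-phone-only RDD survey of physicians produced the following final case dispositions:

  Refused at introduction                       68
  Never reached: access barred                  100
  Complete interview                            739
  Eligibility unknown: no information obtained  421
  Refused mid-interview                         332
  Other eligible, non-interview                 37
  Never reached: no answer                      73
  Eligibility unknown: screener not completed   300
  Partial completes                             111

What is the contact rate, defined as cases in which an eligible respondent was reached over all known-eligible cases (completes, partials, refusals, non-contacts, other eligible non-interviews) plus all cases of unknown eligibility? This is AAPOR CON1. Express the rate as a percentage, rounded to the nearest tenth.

Declined to participate = 68 + 332 = 400
No contact after all attempts = 73 + 100 = 173
Unknown if eligible = 300 + 421 = 721
Top: 739 + 111 + 400 + 37 = 1287
Denominator: 739 + 111 + 400 + 173 + 37 + 721 = 2181
CON1 = 1287 / 2181 = 0.5901

59.0%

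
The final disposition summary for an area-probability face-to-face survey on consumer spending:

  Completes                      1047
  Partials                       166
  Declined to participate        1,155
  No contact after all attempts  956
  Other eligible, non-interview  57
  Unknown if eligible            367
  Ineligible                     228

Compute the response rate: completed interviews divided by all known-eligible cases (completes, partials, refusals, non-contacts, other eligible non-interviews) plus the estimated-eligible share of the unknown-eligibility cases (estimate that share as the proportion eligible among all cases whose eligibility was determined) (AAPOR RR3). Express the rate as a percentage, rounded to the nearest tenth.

Numerator = 1047
Known eligible = 1047 + 166 + 1155 + 956 + 57 = 3381
e = 3381 / (3381 + 228) = 3381 / 3609 = 0.9368
e × U = 0.9368 × 367 = 343.81
Denom = 3381 + 343.81 = 3724.81
RR3 = 1047 / 3724.81 = 0.2811

28.1%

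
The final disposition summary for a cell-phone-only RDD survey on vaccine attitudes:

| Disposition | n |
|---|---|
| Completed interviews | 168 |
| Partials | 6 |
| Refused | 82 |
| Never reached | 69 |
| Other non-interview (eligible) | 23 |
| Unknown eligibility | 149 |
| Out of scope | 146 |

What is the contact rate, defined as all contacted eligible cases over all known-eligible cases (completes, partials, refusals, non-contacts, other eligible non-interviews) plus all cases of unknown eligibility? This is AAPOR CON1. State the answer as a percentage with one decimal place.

Numerator = 168 + 6 + 82 + 23 = 279
Denom = 168 + 6 + 82 + 69 + 23 + 149 = 497
CON1 = 279 / 497 = 0.5614

56.1%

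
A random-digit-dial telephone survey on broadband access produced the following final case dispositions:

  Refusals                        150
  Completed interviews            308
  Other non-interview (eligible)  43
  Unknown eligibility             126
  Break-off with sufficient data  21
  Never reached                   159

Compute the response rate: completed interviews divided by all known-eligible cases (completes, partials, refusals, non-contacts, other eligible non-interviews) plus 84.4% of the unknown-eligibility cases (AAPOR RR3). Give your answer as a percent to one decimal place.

39.1%

Top = 308
Eligible (known) = 308 + 21 + 150 + 159 + 43 = 681
Eligible share of unknowns = 0.8440 × 126 = 106.34
Denom = 681 + 106.34 = 787.34
RR3 = 308 / 787.34 = 0.3912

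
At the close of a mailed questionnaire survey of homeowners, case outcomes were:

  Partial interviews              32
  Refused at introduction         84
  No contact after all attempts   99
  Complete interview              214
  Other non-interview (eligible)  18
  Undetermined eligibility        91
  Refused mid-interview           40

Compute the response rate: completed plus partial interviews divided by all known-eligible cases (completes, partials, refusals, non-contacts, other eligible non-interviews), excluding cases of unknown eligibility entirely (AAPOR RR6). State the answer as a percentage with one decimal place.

Refusals = 84 + 40 = 124
Top → 214 + 32 = 246
Denominator → 214 + 32 + 124 + 99 + 18 = 487
RR6 = 246 / 487 = 0.5051

50.5%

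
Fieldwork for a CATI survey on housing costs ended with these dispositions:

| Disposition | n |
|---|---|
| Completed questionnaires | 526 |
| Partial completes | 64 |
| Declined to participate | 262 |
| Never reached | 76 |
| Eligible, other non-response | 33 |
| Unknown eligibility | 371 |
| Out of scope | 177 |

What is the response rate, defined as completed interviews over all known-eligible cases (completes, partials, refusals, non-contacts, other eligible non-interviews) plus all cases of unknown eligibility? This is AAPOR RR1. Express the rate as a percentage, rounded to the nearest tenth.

39.5%

Top = 526
Denominator = 526 + 64 + 262 + 76 + 33 + 371 = 1332
RR1 = 526 / 1332 = 0.3949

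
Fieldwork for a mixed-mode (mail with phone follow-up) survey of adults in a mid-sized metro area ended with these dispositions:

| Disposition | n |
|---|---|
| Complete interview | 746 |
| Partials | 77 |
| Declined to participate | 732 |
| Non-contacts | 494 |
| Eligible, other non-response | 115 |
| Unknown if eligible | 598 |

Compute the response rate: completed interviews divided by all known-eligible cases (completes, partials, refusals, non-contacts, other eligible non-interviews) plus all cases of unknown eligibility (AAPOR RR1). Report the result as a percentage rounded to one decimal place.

Num → 746
Base → 746 + 77 + 732 + 494 + 115 + 598 = 2762
RR1 = 746 / 2762 = 0.2701

27.0%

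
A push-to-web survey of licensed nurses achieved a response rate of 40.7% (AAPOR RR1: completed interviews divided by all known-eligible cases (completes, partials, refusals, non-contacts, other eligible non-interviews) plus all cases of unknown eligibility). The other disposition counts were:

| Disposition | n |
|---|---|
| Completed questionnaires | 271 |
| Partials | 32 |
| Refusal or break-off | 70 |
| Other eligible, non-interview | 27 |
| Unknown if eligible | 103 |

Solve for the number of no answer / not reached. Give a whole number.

RR1 = 271 / D = 0.407
D = 271 / 0.407 = 665.8
Remaining denominator categories sum to 503
no answer / not reached = 665.8 − 503 ≈ 163

163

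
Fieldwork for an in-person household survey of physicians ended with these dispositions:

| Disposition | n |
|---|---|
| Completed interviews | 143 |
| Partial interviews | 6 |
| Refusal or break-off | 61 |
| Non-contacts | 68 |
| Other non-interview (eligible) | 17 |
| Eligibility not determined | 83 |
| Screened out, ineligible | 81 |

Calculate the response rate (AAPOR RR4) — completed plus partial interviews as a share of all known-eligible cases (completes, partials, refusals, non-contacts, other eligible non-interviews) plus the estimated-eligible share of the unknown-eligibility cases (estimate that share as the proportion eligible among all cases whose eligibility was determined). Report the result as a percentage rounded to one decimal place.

41.4%

Num: 143 + 6 = 149
Determined eligible: 143 + 6 + 61 + 68 + 17 = 295
e = 295 / (295 + 81) = 295 / 376 = 0.7846
e × U: 0.7846 × 83 = 65.12
Denominator: 295 + 65.12 = 360.12
RR4 = 149 / 360.12 = 0.4138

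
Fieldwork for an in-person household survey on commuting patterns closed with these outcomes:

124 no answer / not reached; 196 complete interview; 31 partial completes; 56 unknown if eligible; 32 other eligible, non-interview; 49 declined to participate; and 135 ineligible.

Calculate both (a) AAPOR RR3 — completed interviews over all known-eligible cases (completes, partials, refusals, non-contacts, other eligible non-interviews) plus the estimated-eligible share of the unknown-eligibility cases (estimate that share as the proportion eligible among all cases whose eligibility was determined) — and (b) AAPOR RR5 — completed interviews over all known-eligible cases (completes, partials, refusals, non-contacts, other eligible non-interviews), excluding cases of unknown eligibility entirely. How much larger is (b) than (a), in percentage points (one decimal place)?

4.1

Top → 196
Eligible (known) → 196 + 31 + 49 + 124 + 32 = 432
e = 432 / (432 + 135) = 432 / 567 = 0.7619
Estimated eligible among unknowns → 0.7619 × 56 = 42.67
Denominator → 432 + 42.67 = 474.67
RR3 = 196 / 474.67 = 0.4129
Denominator → 196 + 31 + 49 + 124 + 32 = 432
RR5 = 196 / 432 = 0.4537
Difference = 45.37 − 41.29 = 4.08 percentage points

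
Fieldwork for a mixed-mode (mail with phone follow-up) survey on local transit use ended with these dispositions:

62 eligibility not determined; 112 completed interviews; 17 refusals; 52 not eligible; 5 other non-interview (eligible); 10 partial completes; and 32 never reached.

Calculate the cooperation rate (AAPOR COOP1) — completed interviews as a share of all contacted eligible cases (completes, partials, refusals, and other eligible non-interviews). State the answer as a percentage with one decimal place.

77.8%

Num: 112
Denominator: 112 + 10 + 17 + 5 = 144
COOP1 = 112 / 144 = 0.7778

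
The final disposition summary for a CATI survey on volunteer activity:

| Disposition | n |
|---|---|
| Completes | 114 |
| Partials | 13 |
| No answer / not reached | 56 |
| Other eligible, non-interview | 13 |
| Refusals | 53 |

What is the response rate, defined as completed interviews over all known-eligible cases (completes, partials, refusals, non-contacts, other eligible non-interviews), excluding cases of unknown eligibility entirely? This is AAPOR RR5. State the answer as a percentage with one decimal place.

Num = 114
Denom = 114 + 13 + 53 + 56 + 13 = 249
RR5 = 114 / 249 = 0.4578

45.8%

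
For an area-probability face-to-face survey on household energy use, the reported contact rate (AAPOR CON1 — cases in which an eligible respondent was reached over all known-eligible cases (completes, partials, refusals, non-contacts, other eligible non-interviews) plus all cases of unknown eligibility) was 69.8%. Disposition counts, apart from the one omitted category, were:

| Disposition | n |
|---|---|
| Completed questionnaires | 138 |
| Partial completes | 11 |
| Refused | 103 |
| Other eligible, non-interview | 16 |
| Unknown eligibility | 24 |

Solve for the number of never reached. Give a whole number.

Top → 138 + 11 + 103 + 16 = 268
CON1 = 268 / D = 0.698
D = 268 / 0.698 = 384.0
Rest of base = 292
never reached = 384.0 − 292 ≈ 92

92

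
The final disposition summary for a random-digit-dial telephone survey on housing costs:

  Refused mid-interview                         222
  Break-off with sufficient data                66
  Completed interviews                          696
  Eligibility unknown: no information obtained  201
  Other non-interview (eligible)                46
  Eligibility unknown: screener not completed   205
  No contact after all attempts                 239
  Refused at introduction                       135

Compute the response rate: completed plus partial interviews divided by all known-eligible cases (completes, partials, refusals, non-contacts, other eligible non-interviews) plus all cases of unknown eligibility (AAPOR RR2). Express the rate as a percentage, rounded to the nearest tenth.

Refusals = 135 + 222 = 357
Unknown if eligible = 205 + 201 = 406
Numerator: 696 + 66 = 762
Denominator: 696 + 66 + 357 + 239 + 46 + 406 = 1810
RR2 = 762 / 1810 = 0.4210

42.1%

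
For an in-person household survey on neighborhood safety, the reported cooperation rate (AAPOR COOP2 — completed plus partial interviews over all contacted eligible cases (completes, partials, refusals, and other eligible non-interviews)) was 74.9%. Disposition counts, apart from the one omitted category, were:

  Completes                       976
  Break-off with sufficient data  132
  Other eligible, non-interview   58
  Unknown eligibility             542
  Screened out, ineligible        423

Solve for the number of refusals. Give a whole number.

Numerator = 976 + 132 = 1108
COOP2 = 1108 / D = 0.749
D = 1108 / 0.749 = 1479.3
Rest of base = 1166
refusals = 1479.3 − 1166 ≈ 313

313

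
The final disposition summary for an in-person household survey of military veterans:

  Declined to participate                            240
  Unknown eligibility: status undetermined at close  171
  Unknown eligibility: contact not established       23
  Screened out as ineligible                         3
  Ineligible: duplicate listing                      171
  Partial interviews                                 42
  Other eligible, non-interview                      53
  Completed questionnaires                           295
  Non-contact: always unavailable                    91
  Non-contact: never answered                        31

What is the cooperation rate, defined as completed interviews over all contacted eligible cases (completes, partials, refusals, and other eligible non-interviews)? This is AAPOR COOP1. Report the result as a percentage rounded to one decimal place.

No answer / not reached = 31 + 91 = 122
Undetermined eligibility = 23 + 171 = 194
Screened out, ineligible = 3 + 171 = 174
Top = 295
Base = 295 + 42 + 240 + 53 = 630
COOP1 = 295 / 630 = 0.4683

46.8%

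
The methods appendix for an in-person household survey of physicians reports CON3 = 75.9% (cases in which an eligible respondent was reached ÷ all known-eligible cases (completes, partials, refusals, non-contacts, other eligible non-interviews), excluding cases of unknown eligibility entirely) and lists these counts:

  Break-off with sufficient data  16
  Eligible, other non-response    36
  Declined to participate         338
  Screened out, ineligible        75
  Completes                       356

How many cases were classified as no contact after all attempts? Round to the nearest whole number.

237

Numerator = 356 + 16 + 338 + 36 = 746
CON3 = 746 / D = 0.759
D = 746 / 0.759 = 982.9
Other denominator terms total 746
no contact after all attempts = 982.9 − 746 ≈ 237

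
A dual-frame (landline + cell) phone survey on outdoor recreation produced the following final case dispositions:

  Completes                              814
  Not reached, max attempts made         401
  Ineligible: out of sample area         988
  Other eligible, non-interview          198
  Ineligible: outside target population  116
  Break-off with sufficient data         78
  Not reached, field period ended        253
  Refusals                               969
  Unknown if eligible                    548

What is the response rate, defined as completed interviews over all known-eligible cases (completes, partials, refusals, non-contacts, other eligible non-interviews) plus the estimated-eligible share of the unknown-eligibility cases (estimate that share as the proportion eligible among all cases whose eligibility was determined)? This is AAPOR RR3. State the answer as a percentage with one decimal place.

Non-contacts = 253 + 401 = 654
Out of scope = 116 + 988 = 1104
Numerator: 814
Determined eligible: 814 + 78 + 969 + 654 + 198 = 2713
e = 2713 / (2713 + 1104) = 2713 / 3817 = 0.7108
Eligible share of unknowns: 0.7108 × 548 = 389.52
Base: 2713 + 389.52 = 3102.52
RR3 = 814 / 3102.52 = 0.2624

26.2%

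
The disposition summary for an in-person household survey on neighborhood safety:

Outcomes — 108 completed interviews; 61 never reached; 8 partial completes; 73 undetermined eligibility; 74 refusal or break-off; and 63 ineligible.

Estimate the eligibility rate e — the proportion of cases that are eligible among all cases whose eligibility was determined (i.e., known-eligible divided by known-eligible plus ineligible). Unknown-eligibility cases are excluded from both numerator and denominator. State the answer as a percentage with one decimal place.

79.9%

Determined eligible: 108 + 8 + 74 + 61 = 251
e = 251 / (251 + 63) = 251 / 314 = 0.7994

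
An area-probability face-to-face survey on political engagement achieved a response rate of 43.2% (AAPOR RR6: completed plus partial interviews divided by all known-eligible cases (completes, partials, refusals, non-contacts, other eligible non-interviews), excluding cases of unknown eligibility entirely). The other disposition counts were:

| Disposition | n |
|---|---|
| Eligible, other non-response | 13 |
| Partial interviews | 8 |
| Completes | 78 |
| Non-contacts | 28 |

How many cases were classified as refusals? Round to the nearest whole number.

72

Num: 78 + 8 = 86
RR6 = 86 / D = 0.432
D = 86 / 0.432 = 199.1
Rest of base = 127
refusals = 199.1 − 127 ≈ 72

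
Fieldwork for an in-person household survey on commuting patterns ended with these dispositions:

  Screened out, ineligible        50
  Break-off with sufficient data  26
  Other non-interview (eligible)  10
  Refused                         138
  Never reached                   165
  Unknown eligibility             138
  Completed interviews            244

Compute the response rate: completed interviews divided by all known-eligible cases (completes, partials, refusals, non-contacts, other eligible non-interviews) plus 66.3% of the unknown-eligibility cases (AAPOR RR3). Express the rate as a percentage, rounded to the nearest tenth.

36.2%

Numerator: 244
Known eligible: 244 + 26 + 138 + 165 + 10 = 583
e × U: 0.6630 × 138 = 91.49
Denom: 583 + 91.49 = 674.49
RR3 = 244 / 674.49 = 0.3618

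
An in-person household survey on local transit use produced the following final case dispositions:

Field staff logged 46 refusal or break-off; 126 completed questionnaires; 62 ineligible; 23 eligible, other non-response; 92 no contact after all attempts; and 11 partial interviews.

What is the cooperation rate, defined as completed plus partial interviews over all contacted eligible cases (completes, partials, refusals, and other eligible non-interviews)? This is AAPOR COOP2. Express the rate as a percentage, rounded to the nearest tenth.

Numerator → 126 + 11 = 137
Denom → 126 + 11 + 46 + 23 = 206
COOP2 = 137 / 206 = 0.6650

66.5%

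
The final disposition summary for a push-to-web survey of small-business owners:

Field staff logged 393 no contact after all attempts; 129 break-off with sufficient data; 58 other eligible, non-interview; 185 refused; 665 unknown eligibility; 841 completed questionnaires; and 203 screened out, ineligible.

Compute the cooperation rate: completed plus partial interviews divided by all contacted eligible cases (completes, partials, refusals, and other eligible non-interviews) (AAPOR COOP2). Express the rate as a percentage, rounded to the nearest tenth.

80.0%

Num → 841 + 129 = 970
Denominator → 841 + 129 + 185 + 58 = 1213
COOP2 = 970 / 1213 = 0.7997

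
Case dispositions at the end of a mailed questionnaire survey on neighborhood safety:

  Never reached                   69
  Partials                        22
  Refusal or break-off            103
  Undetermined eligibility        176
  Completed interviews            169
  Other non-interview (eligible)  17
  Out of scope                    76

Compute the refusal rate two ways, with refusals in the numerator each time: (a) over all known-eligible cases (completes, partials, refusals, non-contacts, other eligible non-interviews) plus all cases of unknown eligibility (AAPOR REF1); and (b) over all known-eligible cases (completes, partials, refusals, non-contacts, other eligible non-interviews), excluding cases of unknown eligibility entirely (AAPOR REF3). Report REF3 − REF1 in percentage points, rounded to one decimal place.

Top = 103
Base = 169 + 22 + 103 + 69 + 17 + 176 = 556
REF1 = 103 / 556 = 0.1853
Base = 169 + 22 + 103 + 69 + 17 = 380
REF3 = 103 / 380 = 0.2711
Difference = 27.11 − 18.53 = 8.58 percentage points

8.6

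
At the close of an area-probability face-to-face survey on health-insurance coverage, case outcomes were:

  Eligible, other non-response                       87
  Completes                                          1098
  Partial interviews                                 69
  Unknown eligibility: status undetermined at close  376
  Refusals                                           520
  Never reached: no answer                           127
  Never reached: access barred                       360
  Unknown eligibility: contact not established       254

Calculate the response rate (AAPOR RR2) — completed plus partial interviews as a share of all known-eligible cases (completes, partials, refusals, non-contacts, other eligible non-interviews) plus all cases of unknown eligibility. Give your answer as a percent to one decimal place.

40.4%

Non-contacts = 127 + 360 = 487
Eligibility not determined = 254 + 376 = 630
Num → 1098 + 69 = 1167
Denom → 1098 + 69 + 520 + 487 + 87 + 630 = 2891
RR2 = 1167 / 2891 = 0.4037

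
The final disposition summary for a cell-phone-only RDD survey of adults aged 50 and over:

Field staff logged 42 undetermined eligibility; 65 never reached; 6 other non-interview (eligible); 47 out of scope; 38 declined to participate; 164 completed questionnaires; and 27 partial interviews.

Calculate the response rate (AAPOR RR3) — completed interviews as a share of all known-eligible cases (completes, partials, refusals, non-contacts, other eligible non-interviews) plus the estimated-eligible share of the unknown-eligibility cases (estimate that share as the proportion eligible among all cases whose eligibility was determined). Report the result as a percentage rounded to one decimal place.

Num = 164
Known eligible = 164 + 27 + 38 + 65 + 6 = 300
e = 300 / (300 + 47) = 300 / 347 = 0.8646
e × U = 0.8646 × 42 = 36.31
Denominator = 300 + 36.31 = 336.31
RR3 = 164 / 336.31 = 0.4876

48.8%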